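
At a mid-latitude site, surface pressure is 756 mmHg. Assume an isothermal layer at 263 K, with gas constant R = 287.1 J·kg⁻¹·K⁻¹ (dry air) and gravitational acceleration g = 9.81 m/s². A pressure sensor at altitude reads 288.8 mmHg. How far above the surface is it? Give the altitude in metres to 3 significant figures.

Scale height: H = RT/g = 287.1 × 263 / 9.81 = 7697.0 m.
Invert the barometric formula: z = H ln(P₀/P).
P₀/P = 756/288.8 = 2.6177; ln(2.6177) = 0.96230.
z = 7697.0 × 0.96230 = 7406.8 m.

z ≈ 7410 m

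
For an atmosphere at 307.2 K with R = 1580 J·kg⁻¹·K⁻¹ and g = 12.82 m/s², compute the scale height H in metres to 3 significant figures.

H ≈ 37900 m

The scale height of an isothermal atmosphere is H = RT/g.
H = 1580 × 307.2 / 12.82 = 485380/12.82 = 37861 m.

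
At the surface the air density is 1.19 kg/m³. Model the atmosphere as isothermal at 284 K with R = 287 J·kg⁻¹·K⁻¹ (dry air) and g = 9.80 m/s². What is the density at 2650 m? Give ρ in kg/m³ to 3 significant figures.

ρ ≈ 0.865 kg/m³

Scale height: H = RT/g = 287 × 284 / 9.80 = 8317.1 m.
In an isothermal atmosphere, density decays like pressure: ρ = ρ₀ exp(−z/H).
z/H = 2650.0/8317.1 = 0.31862; exp(−0.31862) = 0.72715.
ρ = 1.19 × 0.72715 = 0.86531 kg/m³.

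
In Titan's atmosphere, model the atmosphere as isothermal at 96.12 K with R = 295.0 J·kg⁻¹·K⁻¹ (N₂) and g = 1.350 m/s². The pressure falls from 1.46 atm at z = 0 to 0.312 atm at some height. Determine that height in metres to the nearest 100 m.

Scale height: H = RT/g = 295.0 × 96.12 / 1.350 = 21004 m.
Invert the barometric formula: z = H ln(P₀/P).
P₀/P = 1.46/0.312 = 4.6795; ln(4.6795) = 1.5432.
z = 21004 × 1.5432 = 32413 m.

z ≈ 32400 m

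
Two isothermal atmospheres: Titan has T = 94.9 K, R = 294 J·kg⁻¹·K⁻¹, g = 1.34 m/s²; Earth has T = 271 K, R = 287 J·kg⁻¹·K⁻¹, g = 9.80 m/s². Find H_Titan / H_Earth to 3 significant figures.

H_Titan/H_Earth ≈ 2.62

H = RT/g for each body.
H_Titan = 294 × 94.9 / 1.34 = 20821 m.
H_Earth = 287 × 271 / 9.80 = 7936.4 m.
H_Titan/H_Earth = 20821/7936.4 = 2.6235.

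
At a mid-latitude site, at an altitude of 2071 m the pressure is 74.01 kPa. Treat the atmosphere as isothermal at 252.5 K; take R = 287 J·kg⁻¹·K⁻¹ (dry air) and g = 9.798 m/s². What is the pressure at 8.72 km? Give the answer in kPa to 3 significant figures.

P ≈ 30.1 kPa

Scale height: H = RT/g = 287 × 252.5 / 9.798 = 7396.2 m.
Between two levels, P₂ = P₁ exp(−Δz/H) with Δz = z₂ − z₁.
Δz = 8720.0 − 2071.0 = 6649.0 m; Δz/H = 6649.0/7396.2 = 0.89898.
P₂ = 74.01 × exp(−0.89898) = 74.01 × 0.40698 = 30.121 kPa.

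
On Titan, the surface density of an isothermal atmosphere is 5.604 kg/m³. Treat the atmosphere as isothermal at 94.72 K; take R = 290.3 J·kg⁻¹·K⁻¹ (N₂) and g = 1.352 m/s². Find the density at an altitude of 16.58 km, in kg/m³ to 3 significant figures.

ρ ≈ 2.48 kg/m³

Scale height: H = RT/g = 290.3 × 94.72 / 1.352 = 20338 m.
In an isothermal atmosphere, density decays like pressure: ρ = ρ₀ exp(−z/H).
z/H = 16580/20338 = 0.81522; exp(−0.81522) = 0.44254.
ρ = 5.604 × 0.44254 = 2.4800 kg/m³.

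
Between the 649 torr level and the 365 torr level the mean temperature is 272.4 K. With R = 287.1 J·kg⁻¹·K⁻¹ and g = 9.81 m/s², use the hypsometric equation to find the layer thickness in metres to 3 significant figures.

Hypsometric equation: Δz = (R T̄/g) ln(P₁/P₂).
R T̄/g = 287.1 × 272.4 / 9.81 = 7972.1 m.
ln(649/365) = ln(1.7781) = 0.57555.
Δz = 7972.1 × 0.57555 = 4588.3 m.

Δz ≈ 4590 m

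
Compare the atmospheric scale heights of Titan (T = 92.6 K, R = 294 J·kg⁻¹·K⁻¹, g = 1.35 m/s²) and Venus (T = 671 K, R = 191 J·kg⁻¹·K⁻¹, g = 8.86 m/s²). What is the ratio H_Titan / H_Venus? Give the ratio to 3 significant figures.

H_Titan/H_Venus ≈ 1.39

H = RT/g for each body.
H_Titan = 294 × 92.6 / 1.35 = 20166 m.
H_Venus = 191 × 671 / 8.86 = 14465 m.
H_Titan/H_Venus = 20166/14465 = 1.3941.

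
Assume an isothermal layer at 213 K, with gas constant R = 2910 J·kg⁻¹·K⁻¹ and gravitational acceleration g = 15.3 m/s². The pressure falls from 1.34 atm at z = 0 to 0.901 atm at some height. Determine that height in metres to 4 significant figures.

z ≈ 16080 m

Scale height: H = RT/g = 2910 × 213 / 15.3 = 40512 m.
Invert the barometric formula: z = H ln(P₀/P).
P₀/P = 1.34/0.901 = 1.4872; ln(1.4872) = 0.39690.
z = 40512 × 0.39690 = 16079 m.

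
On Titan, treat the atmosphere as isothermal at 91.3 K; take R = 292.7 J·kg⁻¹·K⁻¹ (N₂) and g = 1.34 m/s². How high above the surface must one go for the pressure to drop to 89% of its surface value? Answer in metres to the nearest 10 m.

Scale height: H = RT/g = 292.7 × 91.3 / 1.34 = 19943 m.
Set P/P₀ = exp(−z/H) = 0.89, so z = −H ln(0.89).
−ln(0.89) = 0.11653; z = 19943 × 0.11653 = 2324.0 m.

z ≈ 2320 m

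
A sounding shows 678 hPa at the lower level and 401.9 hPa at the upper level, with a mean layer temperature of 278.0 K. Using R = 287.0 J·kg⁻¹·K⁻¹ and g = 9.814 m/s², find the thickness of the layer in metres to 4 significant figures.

Hypsometric equation: Δz = (R T̄/g) ln(P₁/P₂).
R T̄/g = 287.0 × 278.0 / 9.814 = 8129.8 m.
ln(678/401.9) = ln(1.6870) = 0.52295.
Δz = 8129.8 × 0.52295 = 4251.5 m.

Δz ≈ 4251 m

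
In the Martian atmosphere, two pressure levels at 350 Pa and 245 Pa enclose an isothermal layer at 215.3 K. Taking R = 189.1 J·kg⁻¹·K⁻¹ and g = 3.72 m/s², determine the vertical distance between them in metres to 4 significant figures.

Hypsometric equation: Δz = (R T̄/g) ln(P₁/P₂).
R T̄/g = 189.1 × 215.3 / 3.72 = 10944 m.
ln(350/245) = ln(1.4286) = 0.35669.
Δz = 10944 × 0.35669 = 3903.6 m.

Δz ≈ 3904 m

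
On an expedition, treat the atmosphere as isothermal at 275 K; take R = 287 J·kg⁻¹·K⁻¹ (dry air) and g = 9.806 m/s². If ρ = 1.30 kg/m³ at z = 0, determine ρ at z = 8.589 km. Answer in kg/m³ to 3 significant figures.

ρ ≈ 0.447 kg/m³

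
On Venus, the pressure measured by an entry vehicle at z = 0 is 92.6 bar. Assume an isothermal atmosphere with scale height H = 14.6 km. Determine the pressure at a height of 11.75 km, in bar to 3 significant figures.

P ≈ 41.4 bar

Barometric formula: P = P₀ exp(−z/H).
z/H = 11750/14600 = 0.80479; exp(−0.80479) = 0.44718.
P = 92.6 × 0.44718 = 41.409 bar.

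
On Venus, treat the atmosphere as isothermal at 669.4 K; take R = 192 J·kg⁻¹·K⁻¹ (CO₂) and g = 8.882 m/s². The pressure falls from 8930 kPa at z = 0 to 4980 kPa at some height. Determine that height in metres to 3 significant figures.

z ≈ 8450 m

Scale height: H = RT/g = 192 × 669.4 / 8.882 = 14470 m.
Invert the barometric formula: z = H ln(P₀/P).
P₀/P = 8930/4980 = 1.7932; ln(1.7932) = 0.58400.
z = 14470 × 0.58400 = 8450.5 m.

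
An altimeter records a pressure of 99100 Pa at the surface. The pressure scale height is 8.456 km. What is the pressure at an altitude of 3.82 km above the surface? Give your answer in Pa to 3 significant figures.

P ≈ 63100 Pa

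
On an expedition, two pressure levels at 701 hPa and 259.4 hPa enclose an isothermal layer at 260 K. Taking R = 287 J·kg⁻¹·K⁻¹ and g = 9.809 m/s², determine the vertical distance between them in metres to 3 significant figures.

Hypsometric equation: Δz = (R T̄/g) ln(P₁/P₂).
R T̄/g = 287 × 260 / 9.809 = 7607.3 m.
ln(701/259.4) = ln(2.7024) = 0.99414.
Δz = 7607.3 × 0.99414 = 7562.7 m.

Δz ≈ 7560 m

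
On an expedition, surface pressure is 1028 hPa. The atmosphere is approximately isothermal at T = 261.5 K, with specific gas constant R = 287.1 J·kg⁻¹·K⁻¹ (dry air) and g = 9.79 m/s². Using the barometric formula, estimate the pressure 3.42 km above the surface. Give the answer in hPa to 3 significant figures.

P ≈ 658 hPa

Scale height: H = RT/g = 287.1 × 261.5 / 9.79 = 7668.7 m.
Barometric formula: P = P₀ exp(−z/H).
z/H = 3420.0/7668.7 = 0.44597; exp(−0.44597) = 0.64020.
P = 1028 × 0.64020 = 658.13 hPa.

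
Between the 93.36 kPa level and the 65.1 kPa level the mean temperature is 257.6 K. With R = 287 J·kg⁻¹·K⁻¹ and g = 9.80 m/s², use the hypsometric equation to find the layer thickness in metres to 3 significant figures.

Hypsometric equation: Δz = (R T̄/g) ln(P₁/P₂).
R T̄/g = 287 × 257.6 / 9.80 = 7544.0 m.
ln(93.36/65.1) = ln(1.4341) = 0.36054.
Δz = 7544.0 × 0.36054 = 2719.9 m.

Δz ≈ 2720 m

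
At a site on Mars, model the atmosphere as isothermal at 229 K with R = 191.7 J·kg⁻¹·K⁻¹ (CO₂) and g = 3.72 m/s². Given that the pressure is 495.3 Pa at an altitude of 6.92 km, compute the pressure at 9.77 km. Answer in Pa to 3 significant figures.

Scale height: H = RT/g = 191.7 × 229 / 3.72 = 11801 m.
Between two levels, P₂ = P₁ exp(−Δz/H) with Δz = z₂ − z₁.
Δz = 9770.0 − 6920.0 = 2850.0 m; Δz/H = 2850.0/11801 = 0.24150.
P₂ = 495.3 × exp(−0.24150) = 495.3 × 0.78545 = 389.03 Pa.

P ≈ 389 Pa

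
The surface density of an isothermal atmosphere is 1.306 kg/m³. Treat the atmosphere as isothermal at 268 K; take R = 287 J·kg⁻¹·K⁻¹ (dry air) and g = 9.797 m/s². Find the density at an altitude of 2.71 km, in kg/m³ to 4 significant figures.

ρ ≈ 0.9248 kg/m³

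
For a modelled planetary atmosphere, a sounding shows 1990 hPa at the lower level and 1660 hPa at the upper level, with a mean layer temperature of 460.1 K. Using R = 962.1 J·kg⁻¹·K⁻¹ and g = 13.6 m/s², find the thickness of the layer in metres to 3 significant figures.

Hypsometric equation: Δz = (R T̄/g) ln(P₁/P₂).
R T̄/g = 962.1 × 460.1 / 13.6 = 32549 m.
ln(1990/1660) = ln(1.1988) = 0.18132.
Δz = 32549 × 0.18132 = 5901.8 m.

Δz ≈ 5900 m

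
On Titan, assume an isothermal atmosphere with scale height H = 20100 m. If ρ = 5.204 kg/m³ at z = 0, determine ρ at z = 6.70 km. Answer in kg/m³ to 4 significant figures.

In an isothermal atmosphere, density decays like pressure: ρ = ρ₀ exp(−z/H).
z/H = 6700.0/20100 = 0.33333; exp(−0.33333) = 0.71653.
ρ = 5.204 × 0.71653 = 3.7288 kg/m³.

ρ ≈ 3.729 kg/m³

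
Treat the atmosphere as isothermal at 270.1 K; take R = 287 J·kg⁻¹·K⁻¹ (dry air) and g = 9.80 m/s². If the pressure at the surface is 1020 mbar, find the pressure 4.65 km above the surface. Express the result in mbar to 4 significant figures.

Scale height: H = RT/g = 287 × 270.1 / 9.80 = 7910.1 m.
Barometric formula: P = P₀ exp(−z/H).
z/H = 4650.0/7910.1 = 0.58786; exp(−0.58786) = 0.55551.
P = 1020 × 0.55551 = 566.62 mbar.

P ≈ 566.6 mbar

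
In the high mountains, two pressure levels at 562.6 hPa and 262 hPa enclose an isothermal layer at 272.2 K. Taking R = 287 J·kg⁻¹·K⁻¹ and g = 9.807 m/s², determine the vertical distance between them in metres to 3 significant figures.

Δz ≈ 6090 m

Hypsometric equation: Δz = (R T̄/g) ln(P₁/P₂).
R T̄/g = 287 × 272.2 / 9.807 = 7965.9 m.
ln(562.6/262) = ln(2.1473) = 0.76421.
Δz = 7965.9 × 0.76421 = 6087.6 m.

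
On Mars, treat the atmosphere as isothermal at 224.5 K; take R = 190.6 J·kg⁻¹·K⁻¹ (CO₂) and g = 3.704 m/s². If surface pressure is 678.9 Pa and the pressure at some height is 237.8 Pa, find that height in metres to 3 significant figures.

Scale height: H = RT/g = 190.6 × 224.5 / 3.704 = 11552 m.
Invert the barometric formula: z = H ln(P₀/P).
P₀/P = 678.9/237.8 = 2.8549; ln(2.8549) = 1.0490.
z = 11552 × 1.0490 = 12118 m.

z ≈ 12100 m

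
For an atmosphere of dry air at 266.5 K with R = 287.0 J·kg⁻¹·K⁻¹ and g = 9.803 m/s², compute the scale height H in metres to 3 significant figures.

The scale height of an isothermal atmosphere is H = RT/g.
H = 287.0 × 266.5 / 9.803 = 76486/9.803 = 7802.3 m.

H ≈ 7800 m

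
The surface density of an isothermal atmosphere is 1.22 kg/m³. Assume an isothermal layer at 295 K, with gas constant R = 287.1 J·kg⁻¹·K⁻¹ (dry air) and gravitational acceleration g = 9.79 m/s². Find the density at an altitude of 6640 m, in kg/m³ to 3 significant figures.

ρ ≈ 0.566 kg/m³

Scale height: H = RT/g = 287.1 × 295 / 9.79 = 8651.1 m.
In an isothermal atmosphere, density decays like pressure: ρ = ρ₀ exp(−z/H).
z/H = 6640.0/8651.1 = 0.76753; exp(−0.76753) = 0.46416.
ρ = 1.22 × 0.46416 = 0.56628 kg/m³.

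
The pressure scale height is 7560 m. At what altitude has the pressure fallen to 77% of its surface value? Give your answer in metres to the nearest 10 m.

z ≈ 1980 m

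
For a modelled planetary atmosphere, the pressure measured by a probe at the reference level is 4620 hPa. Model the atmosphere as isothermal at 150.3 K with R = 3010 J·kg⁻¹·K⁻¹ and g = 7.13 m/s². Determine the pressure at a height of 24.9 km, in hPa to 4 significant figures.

P ≈ 3120 hPa

Scale height: H = RT/g = 3010 × 150.3 / 7.13 = 63451 m.
Barometric formula: P = P₀ exp(−z/H).
z/H = 24900/63451 = 0.39243; exp(−0.39243) = 0.67541.
P = 4620 × 0.67541 = 3120.4 hPa.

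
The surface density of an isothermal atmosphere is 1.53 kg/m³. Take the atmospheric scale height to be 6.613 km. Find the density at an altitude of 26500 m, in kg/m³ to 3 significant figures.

In an isothermal atmosphere, density decays like pressure: ρ = ρ₀ exp(−z/H).
z/H = 26500/6613.0 = 4.0073; exp(−4.0073) = 0.018182.
ρ = 1.53 × 0.018182 = 0.027818 kg/m³.

ρ ≈ 0.0278 kg/m³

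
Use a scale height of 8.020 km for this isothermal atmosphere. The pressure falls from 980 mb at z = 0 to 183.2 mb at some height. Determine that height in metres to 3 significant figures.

z ≈ 13400 m

Invert the barometric formula: z = H ln(P₀/P).
P₀/P = 980/183.2 = 5.3493; ln(5.3493) = 1.6770.
z = 8020.0 × 1.6770 = 13450 m.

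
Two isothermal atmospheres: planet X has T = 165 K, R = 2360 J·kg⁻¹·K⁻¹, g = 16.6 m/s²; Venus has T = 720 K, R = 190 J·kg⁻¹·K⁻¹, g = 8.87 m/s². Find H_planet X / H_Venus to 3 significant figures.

H_planet X/H_Venus ≈ 1.52

H = RT/g for each body.
H_planet X = 2360 × 165 / 16.6 = 23458 m.
H_Venus = 190 × 720 / 8.87 = 15423 m.
H_planet X/H_Venus = 23458/15423 = 1.5210.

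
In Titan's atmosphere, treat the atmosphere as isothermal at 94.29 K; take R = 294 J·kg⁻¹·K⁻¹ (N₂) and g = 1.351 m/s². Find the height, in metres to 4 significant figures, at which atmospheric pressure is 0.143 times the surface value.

z ≈ 39910 m

Scale height: H = RT/g = 294 × 94.29 / 1.351 = 20519 m.
Set P/P₀ = exp(−z/H) = 0.143, so z = −H ln(0.143).
−ln(0.143) = 1.9449; z = 20519 × 1.9449 = 39907 m.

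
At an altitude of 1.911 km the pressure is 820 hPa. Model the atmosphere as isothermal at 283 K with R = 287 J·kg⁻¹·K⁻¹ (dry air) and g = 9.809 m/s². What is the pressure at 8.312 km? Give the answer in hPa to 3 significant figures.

P ≈ 379 hPa

Scale height: H = RT/g = 287 × 283 / 9.809 = 8280.3 m.
Between two levels, P₂ = P₁ exp(−Δz/H) with Δz = z₂ − z₁.
Δz = 8312.0 − 1911.0 = 6401.0 m; Δz/H = 6401.0/8280.3 = 0.77304.
P₂ = 820 × exp(−0.77304) = 820 × 0.46161 = 378.52 hPa.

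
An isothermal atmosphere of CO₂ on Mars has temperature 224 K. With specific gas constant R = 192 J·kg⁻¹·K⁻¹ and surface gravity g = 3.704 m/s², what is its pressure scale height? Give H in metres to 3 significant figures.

H ≈ 11600 m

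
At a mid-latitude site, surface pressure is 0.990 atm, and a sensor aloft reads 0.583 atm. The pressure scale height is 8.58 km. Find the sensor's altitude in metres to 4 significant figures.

Invert the barometric formula: z = H ln(P₀/P).
P₀/P = 0.990/0.583 = 1.6981; ln(1.6981) = 0.52951.
z = 8580.0 × 0.52951 = 4543.2 m.

z ≈ 4543 m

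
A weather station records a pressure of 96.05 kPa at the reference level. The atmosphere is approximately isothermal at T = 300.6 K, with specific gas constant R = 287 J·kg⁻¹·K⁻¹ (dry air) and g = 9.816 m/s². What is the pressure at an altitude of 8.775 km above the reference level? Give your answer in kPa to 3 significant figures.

Scale height: H = RT/g = 287 × 300.6 / 9.816 = 8788.9 m.
Barometric formula: P = P₀ exp(−z/H).
z/H = 8775.0/8788.9 = 0.99842; exp(−0.99842) = 0.36846.
P = 96.05 × 0.36846 = 35.391 kPa.

P ≈ 35.4 kPa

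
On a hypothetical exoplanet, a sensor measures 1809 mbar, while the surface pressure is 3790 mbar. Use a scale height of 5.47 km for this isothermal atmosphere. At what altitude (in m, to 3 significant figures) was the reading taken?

z ≈ 4050 m

Invert the barometric formula: z = H ln(P₀/P).
P₀/P = 3790/1809 = 2.0951; ln(2.0951) = 0.73960.
z = 5470.0 × 0.73960 = 4045.6 m.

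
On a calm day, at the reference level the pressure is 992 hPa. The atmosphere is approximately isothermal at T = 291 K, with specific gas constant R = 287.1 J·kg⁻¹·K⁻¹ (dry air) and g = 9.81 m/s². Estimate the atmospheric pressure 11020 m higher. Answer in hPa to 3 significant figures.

P ≈ 272 hPa

Scale height: H = RT/g = 287.1 × 291 / 9.81 = 8516.4 m.
Barometric formula: P = P₀ exp(−z/H).
z/H = 11020/8516.4 = 1.2940; exp(−1.2940) = 0.27417.
P = 992 × 0.27417 = 271.98 hPa.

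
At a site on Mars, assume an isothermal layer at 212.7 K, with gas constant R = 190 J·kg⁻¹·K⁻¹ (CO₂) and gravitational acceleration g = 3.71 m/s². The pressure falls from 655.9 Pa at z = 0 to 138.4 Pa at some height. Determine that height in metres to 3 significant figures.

z ≈ 16900 m

Scale height: H = RT/g = 190 × 212.7 / 3.71 = 10893 m.
Invert the barometric formula: z = H ln(P₀/P).
P₀/P = 655.9/138.4 = 4.7392; ln(4.7392) = 1.5559.
z = 10893 × 1.5559 = 16948 m.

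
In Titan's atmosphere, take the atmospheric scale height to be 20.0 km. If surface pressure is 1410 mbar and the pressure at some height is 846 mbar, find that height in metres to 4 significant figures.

Invert the barometric formula: z = H ln(P₀/P).
P₀/P = 1410/846 = 1.6667; ln(1.6667) = 0.51085.
z = 20000 × 0.51085 = 10217 m.

z ≈ 10220 m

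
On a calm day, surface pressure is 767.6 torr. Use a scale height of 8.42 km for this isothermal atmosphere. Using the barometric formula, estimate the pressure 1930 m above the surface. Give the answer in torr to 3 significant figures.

Barometric formula: P = P₀ exp(−z/H).
z/H = 1930.0/8420.0 = 0.22922; exp(−0.22922) = 0.79515.
P = 767.6 × 0.79515 = 610.36 torr.

P ≈ 610 torr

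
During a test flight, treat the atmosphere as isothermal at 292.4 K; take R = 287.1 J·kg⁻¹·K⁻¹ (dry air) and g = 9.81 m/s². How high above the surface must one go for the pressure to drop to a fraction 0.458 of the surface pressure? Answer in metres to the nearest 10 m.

z ≈ 6680 m

Scale height: H = RT/g = 287.1 × 292.4 / 9.81 = 8557.4 m.
Set P/P₀ = exp(−z/H) = 0.458, so z = −H ln(0.458).
−ln(0.458) = 0.78089; z = 8557.4 × 0.78089 = 6682.4 m.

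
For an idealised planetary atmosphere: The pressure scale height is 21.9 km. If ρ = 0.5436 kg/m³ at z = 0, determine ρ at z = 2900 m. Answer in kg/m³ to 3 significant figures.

ρ ≈ 0.476 kg/m³

In an isothermal atmosphere, density decays like pressure: ρ = ρ₀ exp(−z/H).
z/H = 2900.0/21900 = 0.13242; exp(−0.13242) = 0.87597.
ρ = 0.5436 × 0.87597 = 0.47618 kg/m³.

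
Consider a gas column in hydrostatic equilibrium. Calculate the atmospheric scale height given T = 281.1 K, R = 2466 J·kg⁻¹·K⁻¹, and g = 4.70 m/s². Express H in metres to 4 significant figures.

H ≈ 147500 m

The scale height of an isothermal atmosphere is H = RT/g.
H = 2466 × 281.1 / 4.70 = 693190/4.70 = 147490 m.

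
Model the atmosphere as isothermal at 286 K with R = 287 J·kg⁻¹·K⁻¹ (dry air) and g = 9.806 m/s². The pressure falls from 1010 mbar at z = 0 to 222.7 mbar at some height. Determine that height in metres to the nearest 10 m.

z ≈ 12660 m

Scale height: H = RT/g = 287 × 286 / 9.806 = 8370.6 m.
Invert the barometric formula: z = H ln(P₀/P).
P₀/P = 1010/222.7 = 4.5352; ln(4.5352) = 1.5119.
z = 8370.6 × 1.5119 = 12656 m.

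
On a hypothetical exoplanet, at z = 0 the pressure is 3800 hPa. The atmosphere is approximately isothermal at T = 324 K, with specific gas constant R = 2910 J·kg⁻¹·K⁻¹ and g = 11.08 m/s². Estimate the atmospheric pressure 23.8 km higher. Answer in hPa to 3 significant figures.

Scale height: H = RT/g = 2910 × 324 / 11.08 = 85094 m.
Barometric formula: P = P₀ exp(−z/H).
z/H = 23800/85094 = 0.27969; exp(−0.27969) = 0.75602.
P = 3800 × 0.75602 = 2872.9 hPa.

P ≈ 2870 hPa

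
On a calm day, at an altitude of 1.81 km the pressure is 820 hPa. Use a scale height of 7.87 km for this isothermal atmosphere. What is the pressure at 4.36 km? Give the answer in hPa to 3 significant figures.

P ≈ 593 hPa

Between two levels, P₂ = P₁ exp(−Δz/H) with Δz = z₂ − z₁.
Δz = 4360.0 − 1810.0 = 2550.0 m; Δz/H = 2550.0/7870.0 = 0.32402.
P₂ = 820 × exp(−0.32402) = 820 × 0.72324 = 593.06 hPa.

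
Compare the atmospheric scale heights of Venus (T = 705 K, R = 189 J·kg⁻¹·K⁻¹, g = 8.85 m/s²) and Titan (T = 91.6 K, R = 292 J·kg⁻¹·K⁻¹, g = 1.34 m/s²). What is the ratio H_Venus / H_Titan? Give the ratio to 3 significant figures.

H_Venus/H_Titan ≈ 0.754

H = RT/g for each body.
H_Venus = 189 × 705 / 8.85 = 15056 m.
H_Titan = 292 × 91.6 / 1.34 = 19961 m.
H_Venus/H_Titan = 15056/19961 = 0.75427.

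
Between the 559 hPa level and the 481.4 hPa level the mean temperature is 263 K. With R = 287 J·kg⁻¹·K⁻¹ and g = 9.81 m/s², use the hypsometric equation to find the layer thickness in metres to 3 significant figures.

Δz ≈ 1150 m

Hypsometric equation: Δz = (R T̄/g) ln(P₁/P₂).
R T̄/g = 287 × 263 / 9.81 = 7694.3 m.
ln(559/481.4) = ln(1.1612) = 0.14945.
Δz = 7694.3 × 0.14945 = 1149.9 m.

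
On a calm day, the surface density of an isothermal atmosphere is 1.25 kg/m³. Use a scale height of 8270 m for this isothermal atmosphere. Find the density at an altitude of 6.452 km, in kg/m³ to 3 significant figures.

In an isothermal atmosphere, density decays like pressure: ρ = ρ₀ exp(−z/H).
z/H = 6452.0/8270.0 = 0.78017; exp(−0.78017) = 0.45833.
ρ = 1.25 × 0.45833 = 0.57291 kg/m³.

ρ ≈ 0.573 kg/m³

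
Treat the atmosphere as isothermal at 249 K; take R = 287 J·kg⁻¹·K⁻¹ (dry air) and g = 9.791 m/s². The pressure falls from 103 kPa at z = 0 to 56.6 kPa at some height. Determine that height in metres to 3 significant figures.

z ≈ 4370 m

Scale height: H = RT/g = 287 × 249 / 9.791 = 7298.8 m.
Invert the barometric formula: z = H ln(P₀/P).
P₀/P = 103/56.6 = 1.8198; ln(1.8198) = 0.59873.
z = 7298.8 × 0.59873 = 4370.0 m.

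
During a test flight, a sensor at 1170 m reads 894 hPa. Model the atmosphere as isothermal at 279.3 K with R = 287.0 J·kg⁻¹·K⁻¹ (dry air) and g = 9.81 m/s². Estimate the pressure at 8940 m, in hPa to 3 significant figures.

Scale height: H = RT/g = 287.0 × 279.3 / 9.81 = 8171.2 m.
Between two levels, P₂ = P₁ exp(−Δz/H) with Δz = z₂ − z₁.
Δz = 8940.0 − 1170.0 = 7770.0 m; Δz/H = 7770.0/8171.2 = 0.95090.
P₂ = 894 × exp(−0.95090) = 894 × 0.38639 = 345.43 hPa.

P ≈ 345 hPa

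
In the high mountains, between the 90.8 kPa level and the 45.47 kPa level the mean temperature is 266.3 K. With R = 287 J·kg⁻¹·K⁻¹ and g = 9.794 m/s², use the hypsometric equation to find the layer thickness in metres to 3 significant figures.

Δz ≈ 5400 m

Hypsometric equation: Δz = (R T̄/g) ln(P₁/P₂).
R T̄/g = 287 × 266.3 / 9.794 = 7803.6 m.
ln(90.8/45.47) = ln(1.9969) = 0.69160.
Δz = 7803.6 × 0.69160 = 5397.0 m.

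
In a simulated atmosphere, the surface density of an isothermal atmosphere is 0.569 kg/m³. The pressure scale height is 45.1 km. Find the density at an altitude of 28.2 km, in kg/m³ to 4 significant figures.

In an isothermal atmosphere, density decays like pressure: ρ = ρ₀ exp(−z/H).
z/H = 28200/45100 = 0.62528; exp(−0.62528) = 0.53511.
ρ = 0.569 × 0.53511 = 0.30448 kg/m³.

ρ ≈ 0.3045 kg/m³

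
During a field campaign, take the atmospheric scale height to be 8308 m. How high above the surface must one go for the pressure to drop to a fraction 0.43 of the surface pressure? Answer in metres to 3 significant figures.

z ≈ 7010 m

Set P/P₀ = exp(−z/H) = 0.43, so z = −H ln(0.43).
−ln(0.43) = 0.84397; z = 8308.0 × 0.84397 = 7011.7 m.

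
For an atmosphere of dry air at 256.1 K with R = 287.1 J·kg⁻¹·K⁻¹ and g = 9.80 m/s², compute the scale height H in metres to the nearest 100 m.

The scale height of an isothermal atmosphere is H = RT/g.
H = 287.1 × 256.1 / 9.80 = 73526/9.80 = 7502.7 m.

H ≈ 7500 m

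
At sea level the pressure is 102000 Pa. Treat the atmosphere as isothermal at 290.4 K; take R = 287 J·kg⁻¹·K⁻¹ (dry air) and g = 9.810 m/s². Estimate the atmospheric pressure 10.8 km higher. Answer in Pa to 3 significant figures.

P ≈ 28600 Pa

Scale height: H = RT/g = 287 × 290.4 / 9.810 = 8495.9 m.
Barometric formula: P = P₀ exp(−z/H).
z/H = 10800/8495.9 = 1.2712; exp(−1.2712) = 0.28049.
P = 102000 × 0.28049 = 28610 Pa.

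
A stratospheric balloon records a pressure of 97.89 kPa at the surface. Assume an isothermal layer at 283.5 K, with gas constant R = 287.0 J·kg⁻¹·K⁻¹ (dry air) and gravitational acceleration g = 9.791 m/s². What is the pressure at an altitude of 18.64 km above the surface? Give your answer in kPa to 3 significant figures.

Scale height: H = RT/g = 287.0 × 283.5 / 9.791 = 8310.1 m.
Barometric formula: P = P₀ exp(−z/H).
z/H = 18640/8310.1 = 2.2431; exp(−2.2431) = 0.10613.
P = 97.89 × 0.10613 = 10.389 kPa.

P ≈ 10.4 kPa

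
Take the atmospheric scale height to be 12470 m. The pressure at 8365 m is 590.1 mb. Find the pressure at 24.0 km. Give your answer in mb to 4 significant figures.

P ≈ 168.4 mb

Between two levels, P₂ = P₁ exp(−Δz/H) with Δz = z₂ − z₁.
Δz = 24000 − 8365.0 = 15635 m; Δz/H = 15635/12470 = 1.2538.
P₂ = 590.1 × exp(−1.2538) = 590.1 × 0.28542 = 168.43 mb.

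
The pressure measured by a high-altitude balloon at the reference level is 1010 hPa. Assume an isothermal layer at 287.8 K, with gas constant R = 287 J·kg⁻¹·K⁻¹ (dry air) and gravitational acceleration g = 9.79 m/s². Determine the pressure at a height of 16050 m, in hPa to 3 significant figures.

Scale height: H = RT/g = 287 × 287.8 / 9.79 = 8437.0 m.
Barometric formula: P = P₀ exp(−z/H).
z/H = 16050/8437.0 = 1.9023; exp(−1.9023) = 0.14923.
P = 1010 × 0.14923 = 150.72 hPa.

P ≈ 151 hPa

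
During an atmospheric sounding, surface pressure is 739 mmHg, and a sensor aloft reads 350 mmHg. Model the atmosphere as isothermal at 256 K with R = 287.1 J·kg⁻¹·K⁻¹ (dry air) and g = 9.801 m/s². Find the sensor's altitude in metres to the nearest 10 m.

z ≈ 5600 m

Scale height: H = RT/g = 287.1 × 256 / 9.801 = 7499.0 m.
Invert the barometric formula: z = H ln(P₀/P).
P₀/P = 739/350 = 2.1114; ln(2.1114) = 0.74735.
z = 7499.0 × 0.74735 = 5604.4 m.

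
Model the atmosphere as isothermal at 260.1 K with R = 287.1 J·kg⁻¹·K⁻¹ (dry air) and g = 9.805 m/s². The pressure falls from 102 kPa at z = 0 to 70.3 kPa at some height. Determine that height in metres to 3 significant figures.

z ≈ 2830 m

Scale height: H = RT/g = 287.1 × 260.1 / 9.805 = 7616.0 m.
Invert the barometric formula: z = H ln(P₀/P).
P₀/P = 102/70.3 = 1.4509; ln(1.4509) = 0.37218.
z = 7616.0 × 0.37218 = 2834.5 m.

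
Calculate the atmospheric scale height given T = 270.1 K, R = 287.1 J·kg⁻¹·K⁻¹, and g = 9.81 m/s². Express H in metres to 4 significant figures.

The scale height of an isothermal atmosphere is H = RT/g.
H = 287.1 × 270.1 / 9.81 = 77546/9.81 = 7904.8 m.

H ≈ 7905 m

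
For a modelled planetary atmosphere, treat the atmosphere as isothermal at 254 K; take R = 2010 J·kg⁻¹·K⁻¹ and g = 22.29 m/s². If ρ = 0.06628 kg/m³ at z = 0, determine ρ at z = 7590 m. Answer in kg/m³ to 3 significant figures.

ρ ≈ 0.0476 kg/m³

Scale height: H = RT/g = 2010 × 254 / 22.29 = 22904 m.
In an isothermal atmosphere, density decays like pressure: ρ = ρ₀ exp(−z/H).
z/H = 7590.0/22904 = 0.33138; exp(−0.33138) = 0.71793.
ρ = 0.06628 × 0.71793 = 0.047584 kg/m³.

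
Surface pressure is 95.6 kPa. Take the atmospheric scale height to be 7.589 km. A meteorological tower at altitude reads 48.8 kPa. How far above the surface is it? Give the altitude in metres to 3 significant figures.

z ≈ 5100 m

Invert the barometric formula: z = H ln(P₀/P).
P₀/P = 95.6/48.8 = 1.9590; ln(1.9590) = 0.67243.
z = 7589.0 × 0.67243 = 5103.1 m.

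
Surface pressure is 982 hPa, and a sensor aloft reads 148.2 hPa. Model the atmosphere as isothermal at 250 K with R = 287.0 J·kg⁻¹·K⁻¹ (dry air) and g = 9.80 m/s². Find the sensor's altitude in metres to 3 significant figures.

Scale height: H = RT/g = 287.0 × 250 / 9.80 = 7321.4 m.
Invert the barometric formula: z = H ln(P₀/P).
P₀/P = 982/148.2 = 6.6262; ln(6.6262) = 1.8910.
z = 7321.4 × 1.8910 = 13845 m.

z ≈ 13800 m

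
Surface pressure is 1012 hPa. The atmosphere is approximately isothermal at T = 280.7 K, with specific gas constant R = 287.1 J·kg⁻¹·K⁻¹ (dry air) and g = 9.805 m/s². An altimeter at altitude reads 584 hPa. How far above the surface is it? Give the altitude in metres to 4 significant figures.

Scale height: H = RT/g = 287.1 × 280.7 / 9.805 = 8219.2 m.
Invert the barometric formula: z = H ln(P₀/P).
P₀/P = 1012/584 = 1.7329; ln(1.7329) = 0.54980.
z = 8219.2 × 0.54980 = 4518.9 m.

z ≈ 4519 m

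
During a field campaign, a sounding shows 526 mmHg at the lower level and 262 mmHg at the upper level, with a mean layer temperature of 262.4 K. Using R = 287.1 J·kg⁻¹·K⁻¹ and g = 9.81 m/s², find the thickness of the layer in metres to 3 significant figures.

Δz ≈ 5350 m

Hypsometric equation: Δz = (R T̄/g) ln(P₁/P₂).
R T̄/g = 287.1 × 262.4 / 9.81 = 7679.4 m.
ln(526/262) = ln(2.0076) = 0.69694.
Δz = 7679.4 × 0.69694 = 5352.1 m.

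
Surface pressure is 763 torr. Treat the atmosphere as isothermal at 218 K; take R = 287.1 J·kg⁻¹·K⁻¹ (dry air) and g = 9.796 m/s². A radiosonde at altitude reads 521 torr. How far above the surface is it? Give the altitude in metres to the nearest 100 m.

Scale height: H = RT/g = 287.1 × 218 / 9.796 = 6389.1 m.
Invert the barometric formula: z = H ln(P₀/P).
P₀/P = 763/521 = 1.4645; ln(1.4645) = 0.38151.
z = 6389.1 × 0.38151 = 2437.5 m.

z ≈ 2400 m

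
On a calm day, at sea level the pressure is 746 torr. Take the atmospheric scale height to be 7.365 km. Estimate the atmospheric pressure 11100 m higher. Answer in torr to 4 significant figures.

Barometric formula: P = P₀ exp(−z/H).
z/H = 11100/7365.0 = 1.5071; exp(−1.5071) = 0.22155.
P = 746 × 0.22155 = 165.28 torr.

P ≈ 165.3 torr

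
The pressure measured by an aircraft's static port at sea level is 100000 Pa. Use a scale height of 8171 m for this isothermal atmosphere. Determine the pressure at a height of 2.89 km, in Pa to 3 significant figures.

Barometric formula: P = P₀ exp(−z/H).
z/H = 2890.0/8171.0 = 0.35369; exp(−0.35369) = 0.70209.
P = 100000 × 0.70209 = 70209 Pa.

P ≈ 70200 Pa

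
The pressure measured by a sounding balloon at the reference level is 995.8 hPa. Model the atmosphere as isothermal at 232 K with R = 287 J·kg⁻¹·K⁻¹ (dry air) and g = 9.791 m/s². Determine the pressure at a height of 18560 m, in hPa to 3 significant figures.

P ≈ 65.0 hPa

Scale height: H = RT/g = 287 × 232 / 9.791 = 6800.5 m.
Barometric formula: P = P₀ exp(−z/H).
z/H = 18560/6800.5 = 2.7292; exp(−2.7292) = 0.065271.
P = 995.8 × 0.065271 = 64.997 hPa.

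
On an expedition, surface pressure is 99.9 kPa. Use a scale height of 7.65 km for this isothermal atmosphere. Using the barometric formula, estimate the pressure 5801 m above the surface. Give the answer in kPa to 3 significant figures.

P ≈ 46.8 kPa

Barometric formula: P = P₀ exp(−z/H).
z/H = 5801.0/7650.0 = 0.75830; exp(−0.75830) = 0.46846.
P = 99.9 × 0.46846 = 46.799 kPa.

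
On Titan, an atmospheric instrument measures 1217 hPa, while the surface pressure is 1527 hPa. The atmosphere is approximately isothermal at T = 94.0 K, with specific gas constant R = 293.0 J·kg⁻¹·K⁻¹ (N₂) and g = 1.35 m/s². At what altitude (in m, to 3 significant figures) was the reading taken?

z ≈ 4630 m

Scale height: H = RT/g = 293.0 × 94.0 / 1.35 = 20401 m.
Invert the barometric formula: z = H ln(P₀/P).
P₀/P = 1527/1217 = 1.2547; ln(1.2547) = 0.22690.
z = 20401 × 0.22690 = 4629.0 m.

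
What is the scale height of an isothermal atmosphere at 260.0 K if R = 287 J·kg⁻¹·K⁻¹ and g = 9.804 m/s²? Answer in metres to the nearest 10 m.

The scale height of an isothermal atmosphere is H = RT/g.
H = 287 × 260.0 / 9.804 = 74620/9.804 = 7611.2 m.

H ≈ 7610 m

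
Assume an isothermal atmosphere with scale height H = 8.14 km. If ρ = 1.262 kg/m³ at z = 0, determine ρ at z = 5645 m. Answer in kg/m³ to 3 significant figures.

ρ ≈ 0.631 kg/m³

In an isothermal atmosphere, density decays like pressure: ρ = ρ₀ exp(−z/H).
z/H = 5645.0/8140.0 = 0.69349; exp(−0.69349) = 0.49983.
ρ = 1.262 × 0.49983 = 0.63079 kg/m³.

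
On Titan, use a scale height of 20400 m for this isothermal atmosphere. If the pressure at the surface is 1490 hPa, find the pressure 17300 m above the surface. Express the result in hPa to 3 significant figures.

P ≈ 638 hPa

Barometric formula: P = P₀ exp(−z/H).
z/H = 17300/20400 = 0.84804; exp(−0.84804) = 0.42825.
P = 1490 × 0.42825 = 638.09 hPa.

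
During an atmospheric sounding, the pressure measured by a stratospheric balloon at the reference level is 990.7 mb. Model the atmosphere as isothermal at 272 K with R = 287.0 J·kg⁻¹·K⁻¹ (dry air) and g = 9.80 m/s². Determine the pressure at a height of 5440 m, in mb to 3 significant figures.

P ≈ 500 mb

Scale height: H = RT/g = 287.0 × 272 / 9.80 = 7965.7 m.
Barometric formula: P = P₀ exp(−z/H).
z/H = 5440.0/7965.7 = 0.68293; exp(−0.68293) = 0.50513.
P = 990.7 × 0.50513 = 500.43 mb.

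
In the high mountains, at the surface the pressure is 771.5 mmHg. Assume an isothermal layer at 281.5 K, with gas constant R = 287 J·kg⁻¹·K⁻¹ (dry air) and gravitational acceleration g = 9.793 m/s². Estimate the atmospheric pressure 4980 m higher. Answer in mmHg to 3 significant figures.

P ≈ 422 mmHg

Scale height: H = RT/g = 287 × 281.5 / 9.793 = 8249.8 m.
Barometric formula: P = P₀ exp(−z/H).
z/H = 4980.0/8249.8 = 0.60365; exp(−0.60365) = 0.54681.
P = 771.5 × 0.54681 = 421.86 mmHg.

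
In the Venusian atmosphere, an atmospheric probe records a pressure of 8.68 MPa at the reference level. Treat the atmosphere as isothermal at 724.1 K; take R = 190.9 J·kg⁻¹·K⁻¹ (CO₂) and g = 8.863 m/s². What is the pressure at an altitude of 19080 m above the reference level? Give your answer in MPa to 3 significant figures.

P ≈ 2.55 MPa

Scale height: H = RT/g = 190.9 × 724.1 / 8.863 = 15596 m.
Barometric formula: P = P₀ exp(−z/H).
z/H = 19080/15596 = 1.2234; exp(−1.2234) = 0.29423.
P = 8.68 × 0.29423 = 2.5539 MPa.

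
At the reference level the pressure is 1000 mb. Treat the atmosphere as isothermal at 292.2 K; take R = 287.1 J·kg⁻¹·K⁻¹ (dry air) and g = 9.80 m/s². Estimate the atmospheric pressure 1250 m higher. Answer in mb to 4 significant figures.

Scale height: H = RT/g = 287.1 × 292.2 / 9.80 = 8560.3 m.
Barometric formula: P = P₀ exp(−z/H).
z/H = 1250.0/8560.3 = 0.14602; exp(−0.14602) = 0.86414.
P = 1000 × 0.86414 = 864.14 mb.

P ≈ 864.1 mb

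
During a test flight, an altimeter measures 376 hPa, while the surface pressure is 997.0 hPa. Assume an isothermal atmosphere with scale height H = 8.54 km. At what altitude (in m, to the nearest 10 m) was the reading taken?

Invert the barometric formula: z = H ln(P₀/P).
P₀/P = 997.0/376 = 2.6516; ln(2.6516) = 0.97516.
z = 8540.0 × 0.97516 = 8327.9 m.

z ≈ 8330 m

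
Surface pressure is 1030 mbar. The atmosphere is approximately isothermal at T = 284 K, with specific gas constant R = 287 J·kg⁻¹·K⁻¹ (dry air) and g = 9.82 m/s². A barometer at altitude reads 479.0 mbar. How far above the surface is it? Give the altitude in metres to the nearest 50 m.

Scale height: H = RT/g = 287 × 284 / 9.82 = 8300.2 m.
Invert the barometric formula: z = H ln(P₀/P).
P₀/P = 1030/479.0 = 2.1503; ln(2.1503) = 0.76561.
z = 8300.2 × 0.76561 = 6354.7 m.

z ≈ 6350 m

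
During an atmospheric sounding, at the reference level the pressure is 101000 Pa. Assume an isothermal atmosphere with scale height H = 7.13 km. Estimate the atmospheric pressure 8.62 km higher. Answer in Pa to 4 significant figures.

Barometric formula: P = P₀ exp(−z/H).
z/H = 8620.0/7130.0 = 1.2090; exp(−1.2090) = 0.29850.
P = 101000 × 0.29850 = 30148 Pa.

P ≈ 30150 Pa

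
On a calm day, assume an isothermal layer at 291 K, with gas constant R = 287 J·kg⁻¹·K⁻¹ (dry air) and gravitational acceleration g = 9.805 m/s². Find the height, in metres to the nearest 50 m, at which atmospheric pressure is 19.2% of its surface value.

z ≈ 14050 m

Scale height: H = RT/g = 287 × 291 / 9.805 = 8517.8 m.
Set P/P₀ = exp(−z/H) = 0.192, so z = −H ln(0.192).
−ln(0.192) = 1.6503; z = 8517.8 × 1.6503 = 14057 m.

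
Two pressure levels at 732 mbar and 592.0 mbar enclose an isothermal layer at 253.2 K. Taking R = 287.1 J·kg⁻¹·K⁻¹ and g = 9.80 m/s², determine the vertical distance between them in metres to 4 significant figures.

Δz ≈ 1575 m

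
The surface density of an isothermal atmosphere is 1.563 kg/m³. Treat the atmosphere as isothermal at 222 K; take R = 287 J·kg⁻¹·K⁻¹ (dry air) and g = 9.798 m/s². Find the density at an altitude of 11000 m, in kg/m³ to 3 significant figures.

Scale height: H = RT/g = 287 × 222 / 9.798 = 6502.8 m.
In an isothermal atmosphere, density decays like pressure: ρ = ρ₀ exp(−z/H).
z/H = 11000/6502.8 = 1.6916; exp(−1.6916) = 0.18422.
ρ = 1.563 × 0.18422 = 0.28794 kg/m³.

ρ ≈ 0.288 kg/m³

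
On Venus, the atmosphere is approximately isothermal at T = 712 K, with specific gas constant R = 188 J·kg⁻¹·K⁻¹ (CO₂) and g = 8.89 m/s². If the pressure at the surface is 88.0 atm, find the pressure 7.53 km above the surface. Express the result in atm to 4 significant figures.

P ≈ 53.37 atm

Scale height: H = RT/g = 188 × 712 / 8.89 = 15057 m.
Barometric formula: P = P₀ exp(−z/H).
z/H = 7530.0/15057 = 0.50010; exp(−0.50010) = 0.60647.
P = 88.0 × 0.60647 = 53.369 atm.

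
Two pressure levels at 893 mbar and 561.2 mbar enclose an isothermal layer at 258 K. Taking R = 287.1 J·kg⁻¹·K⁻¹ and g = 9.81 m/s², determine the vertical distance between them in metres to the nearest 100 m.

Δz ≈ 3500 m

Hypsometric equation: Δz = (R T̄/g) ln(P₁/P₂).
R T̄/g = 287.1 × 258 / 9.81 = 7550.6 m.
ln(893/561.2) = ln(1.5912) = 0.46449.
Δz = 7550.6 × 0.46449 = 3507.2 m.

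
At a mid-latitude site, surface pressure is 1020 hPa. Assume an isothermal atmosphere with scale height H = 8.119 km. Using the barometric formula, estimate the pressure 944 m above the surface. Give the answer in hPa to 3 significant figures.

P ≈ 908 hPa

Barometric formula: P = P₀ exp(−z/H).
z/H = 944.00/8119.0 = 0.11627; exp(−0.11627) = 0.89023.
P = 1020 × 0.89023 = 908.03 hPa.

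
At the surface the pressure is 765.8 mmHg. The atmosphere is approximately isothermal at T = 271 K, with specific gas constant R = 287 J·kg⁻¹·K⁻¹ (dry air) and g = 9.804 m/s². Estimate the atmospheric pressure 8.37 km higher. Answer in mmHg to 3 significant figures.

Scale height: H = RT/g = 287 × 271 / 9.804 = 7933.2 m.
Barometric formula: P = P₀ exp(−z/H).
z/H = 8370.0/7933.2 = 1.0551; exp(−1.0551) = 0.34816.
P = 765.8 × 0.34816 = 266.62 mmHg.

P ≈ 267 mmHg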